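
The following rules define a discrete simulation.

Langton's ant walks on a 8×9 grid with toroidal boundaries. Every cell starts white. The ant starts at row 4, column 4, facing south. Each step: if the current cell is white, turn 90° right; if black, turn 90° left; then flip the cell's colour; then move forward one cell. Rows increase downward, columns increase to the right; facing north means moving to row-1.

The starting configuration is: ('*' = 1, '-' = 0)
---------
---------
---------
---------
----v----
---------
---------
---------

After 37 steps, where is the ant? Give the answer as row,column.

k=0  ---------
---------
---------
---------
----v----
---------
---------
---------
k=1  ---------
---------
---------
---------
---<*----
---------
---------
---------
k=2  ---------
---------
---------
---^-----
---**----
---------
---------
---------
k=3  ---------
---------
---------
---*>----
---**----
---------
---------
---------
k=4  ---------
---------
---------
---**----
---*v----
---------
---------
---------
k=5  ---------
---------
---------
---**----
---*->---
---------
---------
---------
k=6  ---------
---------
---------
---**----
---*-*---
-----v---
---------
---------
k=7  ---------
---------
---------
---**----
---*-*---
----<*---
---------
---------
k=8  ---------
---------
---------
---**----
---*^*---
----**---
---------
---------
k=9  ---------
---------
---------
---**----
---**>---
----**---
---------
---------
k=10  ---------
---------
---------
---**^---
---**----
----**---
---------
---------
k=11  ---------
---------
---------
---***>--
---**----
----**---
---------
---------
k=12  ---------
---------
---------
---****--
---**-v--
----**---
---------
---------
k=13  ---------
---------
---------
---****--
---**<*--
----**---
---------
---------
k=14  ---------
---------
---------
---**^*--
---****--
----**---
---------
---------
k=15  ---------
---------
---------
---*<-*--
---****--
----**---
---------
---------
k=16  ---------
---------
---------
---*--*--
---*v**--
----**---
---------
---------
k=17  ---------
---------
---------
---*--*--
---*->*--
----**---
---------
---------
k=18  ---------
---------
---------
---*-^*--
---*--*--
----**---
---------
---------
k=19  ---------
---------
---------
---*-*>--
---*--*--
----**---
---------
---------
k=20  ---------
---------
------^--
---*-*---
---*--*--
----**---
---------
---------
k=21  ---------
---------
------*>-
---*-*---
---*--*--
----**---
---------
---------
k=22  ---------
---------
------**-
---*-*-v-
---*--*--
----**---
---------
---------
k=23  ---------
---------
------**-
---*-*<*-
---*--*--
----**---
---------
---------
k=24  ---------
---------
------^*-
---*-***-
---*--*--
----**---
---------
---------
k=25  ---------
---------
-----<-*-
---*-***-
---*--*--
----**---
---------
---------
k=26  ---------
-----^---
-----*-*-
---*-***-
---*--*--
----**---
---------
---------
k=27  ---------
-----*>--
-----*-*-
---*-***-
---*--*--
----**---
---------
---------
k=28  ---------
-----**--
-----*v*-
---*-***-
---*--*--
----**---
---------
---------
k=29  ---------
-----**--
-----<**-
---*-***-
---*--*--
----**---
---------
---------
k=30  ---------
-----**--
------**-
---*-v**-
---*--*--
----**---
---------
---------
k=31  ---------
-----**--
------**-
---*-->*-
---*--*--
----**---
---------
---------
k=32  ---------
-----**--
------^*-
---*---*-
---*--*--
----**---
---------
---------
k=33  ---------
-----**--
-----<-*-
---*---*-
---*--*--
----**---
---------
---------
k=34  ---------
-----^*--
-----*-*-
---*---*-
---*--*--
----**---
---------
---------
k=35  ---------
----<-*--
-----*-*-
---*---*-
---*--*--
----**---
---------
---------
k=36  ----^----
----*-*--
-----*-*-
---*---*-
---*--*--
----**---
---------
---------
k=37  ----*>---
----*-*--
-----*-*-
---*---*-
---*--*--
----**---
---------
---------

0,5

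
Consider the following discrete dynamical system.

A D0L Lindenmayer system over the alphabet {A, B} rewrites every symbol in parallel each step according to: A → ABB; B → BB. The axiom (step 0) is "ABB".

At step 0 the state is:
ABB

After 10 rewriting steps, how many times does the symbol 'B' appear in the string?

4094

t=0: ABB
t=1: ABBBBBB
t=2: ABBBBBBBBBBBBBB
t=3: ABBBBBBBBBBBBBBBBBBBBBBBBBBBBBB
t=4: ABBBBBBBBBBBBBBBBBBBBBBBBBBBBBBBBBBBBBBBBBBBBBBBBBBBBBBBBBBBBBB
t=5: ABBBBBBBBBBBBBBBBBBBBBBBBBBBBBBBBBBBBBBBBBBBBBBBBBBBBBBBBB…BBBBBBBBBBBBBBBBBBBBBBBBBBBBBBBBBBBBBBBBBBBBBBBBBBBBBBBBBB  (len 127)
t=6: ABBBBBBBBBBBBBBBBBBBBBBBBBBBBBBBBBBBBBBBBBBBBBBBBBBBBBBBBB…BBBBBBBBBBBBBBBBBBBBBBBBBBBBBBBBBBBBBBBBBBBBBBBBBBBBBBBBBB  (len 255)
t=7: ABBBBBBBBBBBBBBBBBBBBBBBBBBBBBBBBBBBBBBBBBBBBBBBBBBBBBBBBB…BBBBBBBBBBBBBBBBBBBBBBBBBBBBBBBBBBBBBBBBBBBBBBBBBBBBBBBBBB  (len 511)
t=8: ABBBBBBBBBBBBBBBBBBBBBBBBBBBBBBBBBBBBBBBBBBBBBBBBBBBBBBBBB…BBBBBBBBBBBBBBBBBBBBBBBBBBBBBBBBBBBBBBBBBBBBBBBBBBBBBBBBBB  (len 1023)
t=9: ABBBBBBBBBBBBBBBBBBBBBBBBBBBBBBBBBBBBBBBBBBBBBBBBBBBBBBBBB…BBBBBBBBBBBBBBBBBBBBBBBBBBBBBBBBBBBBBBBBBBBBBBBBBBBBBBBBBB  (len 2047)
t=10: ABBBBBBBBBBBBBBBBBBBBBBBBBBBBBBBBBBBBBBBBBBBBBBBBBBBBBBBBB…BBBBBBBBBBBBBBBBBBBBBBBBBBBBBBBBBBBBBBBBBBBBBBBBBBBBBBBBBB  (len 4095)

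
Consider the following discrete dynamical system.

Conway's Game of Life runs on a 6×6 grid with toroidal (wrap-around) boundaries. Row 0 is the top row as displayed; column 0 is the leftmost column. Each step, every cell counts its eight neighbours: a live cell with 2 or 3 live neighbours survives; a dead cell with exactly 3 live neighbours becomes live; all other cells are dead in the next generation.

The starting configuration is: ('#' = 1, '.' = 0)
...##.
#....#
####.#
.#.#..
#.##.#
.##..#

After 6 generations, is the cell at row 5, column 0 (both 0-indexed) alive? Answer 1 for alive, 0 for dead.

k=0  ...##.
#....#
####.#
.#.#..
#.##.#
.##..#
k=1  .####.
......
...#.#
......
...#.#
.#...#
k=2  #####.
......
......
......
#...#.
.#...#
k=3  ######
.###..
......
......
#....#
......
k=4  #...##
.....#
..#...
......
......
..##..
k=5  #..###
#...##
......
......
......
...###
k=6  ......
#..#..
.....#
......
....#.
#..#..

1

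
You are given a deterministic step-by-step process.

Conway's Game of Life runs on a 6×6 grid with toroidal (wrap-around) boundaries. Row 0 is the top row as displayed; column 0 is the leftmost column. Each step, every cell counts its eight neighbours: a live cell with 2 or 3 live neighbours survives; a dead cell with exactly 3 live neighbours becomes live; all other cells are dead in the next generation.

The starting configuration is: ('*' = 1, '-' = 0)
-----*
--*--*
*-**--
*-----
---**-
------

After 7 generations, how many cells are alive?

3

k=0  -----*
--*--*
*-**--
*-----
---**-
------
k=1  ------
******
*-**-*
-**-**
------
----*-
k=2  ***---
------
------
-**-**
---***
------
k=3  -*----
-*----
------
*-*--*
*-**-*
******
k=4  ---***
------
**----
*-****
------
------
k=5  ----*-
*---**
*****-
*-****
---***
----*-
k=6  ---**-
*-*---
------
------
*-*---
------
k=7  ---*--
---*--
------
------
------
---*--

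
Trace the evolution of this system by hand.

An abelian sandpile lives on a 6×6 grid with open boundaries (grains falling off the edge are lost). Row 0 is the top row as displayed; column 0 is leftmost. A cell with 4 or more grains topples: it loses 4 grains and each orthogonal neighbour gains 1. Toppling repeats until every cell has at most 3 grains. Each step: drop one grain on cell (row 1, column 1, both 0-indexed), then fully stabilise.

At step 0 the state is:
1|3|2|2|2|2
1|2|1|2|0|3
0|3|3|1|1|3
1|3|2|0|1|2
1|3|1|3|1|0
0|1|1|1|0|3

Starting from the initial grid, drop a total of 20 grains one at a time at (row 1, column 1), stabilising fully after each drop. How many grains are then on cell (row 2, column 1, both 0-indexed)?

1

t=0: 1|3|2|2|2|2
1|2|1|2|0|3
0|3|3|1|1|3
1|3|2|0|1|2
1|3|1|3|1|0
0|1|1|1|0|3
t=1: 1|3|2|2|2|2
1|3|1|2|0|3
0|3|3|1|1|3
1|3|2|0|1|2
1|3|1|3|1|0
0|1|1|1|0|3
t=2: 2|0|3|2|2|2
2|2|3|2|0|3
1|2|1|2|1|3
2|2|0|1|1|2
2|0|3|3|1|0
0|2|1|1|0|3
t=3: 2|0|3|2|2|2
2|3|3|2|0|3
1|2|1|2|1|3
2|2|0|1|1|2
2|0|3|3|1|0
0|2|1|1|0|3
t=4: 2|2|0|3|2|2
3|1|1|3|0|3
1|3|2|2|1|3
2|2|0|1|1|2
2|0|3|3|1|0
0|2|1|1|0|3
t=5: 2|2|0|3|2|2
3|2|1|3|0|3
1|3|2|2|1|3
2|2|0|1|1|2
2|0|3|3|1|0
0|2|1|1|0|3
t=6: 2|2|0|3|2|2
3|3|1|3|0|3
1|3|2|2|1|3
2|2|0|1|1|2
2|0|3|3|1|0
0|2|1|1|0|3
t=7: 3|3|0|3|2|2
0|2|2|3|0|3
3|0|3|2|1|3
2|3|0|1|1|2
2|0|3|3|1|0
0|2|1|1|0|3
t=8: 3|3|0|3|2|2
0|3|2|3|0|3
3|0|3|2|1|3
2|3|0|1|1|2
2|0|3|3|1|0
0|2|1|1|0|3
t=9: 0|1|1|3|2|2
2|1|3|3|0|3
3|1|3|2|1|3
2|3|0|1|1|2
2|0|3|3|1|0
0|2|1|1|0|3
t=10: 0|1|1|3|2|2
2|2|3|3|0|3
3|1|3|2|1|3
2|3|0|1|1|2
2|0|3|3|1|0
0|2|1|1|0|3
t=11: 0|1|1|3|2|2
2|3|3|3|0|3
3|1|3|2|1|3
2|3|0|1|1|2
2|0|3|3|1|0
0|2|1|1|0|3
t=12: 0|2|3|0|3|2
3|1|2|2|1|3
3|3|1|0|2|3
2|3|1|2|1|2
2|0|3|3|1|0
0|2|1|1|0|3
t=13: 0|2|3|0|3|2
3|2|2|2|1|3
3|3|1|0|2|3
2|3|1|2|1|2
2|0|3|3|1|0
0|2|1|1|0|3
t=14: 0|2|3|0|3|2
3|3|2|2|1|3
3|3|1|0|2|3
2|3|1|2|1|2
2|0|3|3|1|0
0|2|1|1|0|3
t=15: 1|3|3|0|3|2
1|2|3|2|1|3
2|2|2|0|2|3
0|1|2|2|1|2
3|1|3|3|1|0
0|2|1|1|0|3
t=16: 1|3|3|0|3|2
1|3|3|2|1|3
2|2|2|0|2|3
0|1|2|2|1|2
3|1|3|3|1|0
0|2|1|1|0|3
t=17: 2|1|1|1|3|2
2|2|1|3|1|3
2|3|3|0|2|3
0|1|2|2|1|2
3|1|3|3|1|0
0|2|1|1|0|3
t=18: 2|1|1|1|3|2
2|3|1|3|1|3
2|3|3|0|2|3
0|1|2|2|1|2
3|1|3|3|1|0
0|2|1|1|0|3
t=19: 2|2|1|1|3|2
3|1|3|3|1|3
3|1|0|1|2|3
0|2|3|2|1|2
3|1|3|3|1|0
0|2|1|1|0|3
t=20: 2|2|1|1|3|2
3|2|3|3|1|3
3|1|0|1|2|3
0|2|3|2|1|2
3|1|3|3|1|0
0|2|1|1|0|3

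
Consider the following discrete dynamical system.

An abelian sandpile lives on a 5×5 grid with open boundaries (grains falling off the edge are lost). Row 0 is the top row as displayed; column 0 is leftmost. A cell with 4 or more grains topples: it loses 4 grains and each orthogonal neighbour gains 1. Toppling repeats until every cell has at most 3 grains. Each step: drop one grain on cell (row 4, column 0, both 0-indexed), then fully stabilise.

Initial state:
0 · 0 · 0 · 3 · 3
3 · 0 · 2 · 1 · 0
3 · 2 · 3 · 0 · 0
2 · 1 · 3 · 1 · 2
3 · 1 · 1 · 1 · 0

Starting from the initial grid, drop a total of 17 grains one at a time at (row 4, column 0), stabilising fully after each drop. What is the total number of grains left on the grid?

step 0: 0 · 0 · 0 · 3 · 3
3 · 0 · 2 · 1 · 0
3 · 2 · 3 · 0 · 0
2 · 1 · 3 · 1 · 2
3 · 1 · 1 · 1 · 0
step 1: 0 · 0 · 0 · 3 · 3
3 · 0 · 2 · 1 · 0
3 · 2 · 3 · 0 · 0
3 · 1 · 3 · 1 · 2
0 · 2 · 1 · 1 · 0
step 2: 0 · 0 · 0 · 3 · 3
3 · 0 · 2 · 1 · 0
3 · 2 · 3 · 0 · 0
3 · 1 · 3 · 1 · 2
1 · 2 · 1 · 1 · 0
step 3: 0 · 0 · 0 · 3 · 3
3 · 0 · 2 · 1 · 0
3 · 2 · 3 · 0 · 0
3 · 1 · 3 · 1 · 2
2 · 2 · 1 · 1 · 0
step 4: 0 · 0 · 0 · 3 · 3
3 · 0 · 2 · 1 · 0
3 · 2 · 3 · 0 · 0
3 · 1 · 3 · 1 · 2
3 · 2 · 1 · 1 · 0
step 5: 1 · 0 · 0 · 3 · 3
0 · 1 · 2 · 1 · 0
1 · 3 · 3 · 0 · 0
1 · 2 · 3 · 1 · 2
1 · 3 · 1 · 1 · 0
step 6: 1 · 0 · 0 · 3 · 3
0 · 1 · 2 · 1 · 0
1 · 3 · 3 · 0 · 0
1 · 2 · 3 · 1 · 2
2 · 3 · 1 · 1 · 0
step 7: 1 · 0 · 0 · 3 · 3
0 · 1 · 2 · 1 · 0
1 · 3 · 3 · 0 · 0
1 · 2 · 3 · 1 · 2
3 · 3 · 1 · 1 · 0
step 8: 1 · 0 · 0 · 3 · 3
0 · 1 · 2 · 1 · 0
1 · 3 · 3 · 0 · 0
2 · 3 · 3 · 1 · 2
1 · 0 · 2 · 1 · 0
step 9: 1 · 0 · 0 · 3 · 3
0 · 1 · 2 · 1 · 0
1 · 3 · 3 · 0 · 0
2 · 3 · 3 · 1 · 2
2 · 0 · 2 · 1 · 0
step 10: 1 · 0 · 0 · 3 · 3
0 · 1 · 2 · 1 · 0
1 · 3 · 3 · 0 · 0
2 · 3 · 3 · 1 · 2
3 · 0 · 2 · 1 · 0
step 11: 1 · 0 · 0 · 3 · 3
0 · 1 · 2 · 1 · 0
1 · 3 · 3 · 0 · 0
3 · 3 · 3 · 1 · 2
0 · 1 · 2 · 1 · 0
step 12: 1 · 0 · 0 · 3 · 3
0 · 1 · 2 · 1 · 0
1 · 3 · 3 · 0 · 0
3 · 3 · 3 · 1 · 2
1 · 1 · 2 · 1 · 0
step 13: 1 · 0 · 0 · 3 · 3
0 · 1 · 2 · 1 · 0
1 · 3 · 3 · 0 · 0
3 · 3 · 3 · 1 · 2
2 · 1 · 2 · 1 · 0
step 14: 1 · 0 · 0 · 3 · 3
0 · 1 · 2 · 1 · 0
1 · 3 · 3 · 0 · 0
3 · 3 · 3 · 1 · 2
3 · 1 · 2 · 1 · 0
step 15: 1 · 0 · 0 · 3 · 3
0 · 2 · 3 · 1 · 0
3 · 1 · 1 · 1 · 0
1 · 2 · 1 · 2 · 2
1 · 3 · 3 · 1 · 0
step 16: 1 · 0 · 0 · 3 · 3
0 · 2 · 3 · 1 · 0
3 · 1 · 1 · 1 · 0
1 · 2 · 1 · 2 · 2
2 · 3 · 3 · 1 · 0
step 17: 1 · 0 · 0 · 3 · 3
0 · 2 · 3 · 1 · 0
3 · 1 · 1 · 1 · 0
1 · 2 · 1 · 2 · 2
3 · 3 · 3 · 1 · 0

37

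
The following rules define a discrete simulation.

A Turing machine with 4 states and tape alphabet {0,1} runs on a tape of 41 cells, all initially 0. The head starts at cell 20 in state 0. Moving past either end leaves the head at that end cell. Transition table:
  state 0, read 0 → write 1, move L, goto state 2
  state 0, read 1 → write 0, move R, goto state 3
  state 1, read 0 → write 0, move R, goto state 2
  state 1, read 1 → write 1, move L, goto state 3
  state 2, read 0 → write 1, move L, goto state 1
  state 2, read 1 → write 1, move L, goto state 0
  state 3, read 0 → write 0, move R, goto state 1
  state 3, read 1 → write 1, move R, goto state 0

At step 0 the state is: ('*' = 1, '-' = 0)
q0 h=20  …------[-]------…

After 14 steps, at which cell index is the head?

t=0: q0 h=20  …------[-]------…
t=1: q2 h=19  …------[-]*-----…
t=2: q1 h=18  …------[-]**----…
t=3: q2 h=19  …------[*]*-----…
t=4: q0 h=18  …------[-]**----…
t=5: q2 h=17  …------[-]***---…
t=6: q1 h=16  …------[-]****--…
t=7: q2 h=17  …------[*]***---…
t=8: q0 h=16  …------[-]****--…
t=9: q2 h=15  …------[-]*****-…
t=10: q1 h=14  …------[-]******…
t=11: q2 h=15  …------[*]*****-…
t=12: q0 h=14  …------[-]******…
t=13: q2 h=13  …------[-]******…
t=14: q1 h=12  …------[-]******…

12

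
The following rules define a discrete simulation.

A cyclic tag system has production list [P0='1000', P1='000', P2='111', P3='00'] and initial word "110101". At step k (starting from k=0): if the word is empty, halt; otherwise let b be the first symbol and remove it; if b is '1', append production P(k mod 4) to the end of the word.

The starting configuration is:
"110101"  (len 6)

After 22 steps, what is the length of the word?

11

gen 0: "110101"  (len 6)
gen 1: "101011000"  (len 9)
gen 2: "01011000000"  (len 11)
gen 3: "1011000000"  (len 10)
gen 4: "01100000000"  (len 11)
gen 5: "1100000000"  (len 10)
gen 6: "100000000000"  (len 12)
gen 7: "00000000000111"  (len 14)
gen 8: "0000000000111"  (len 13)
gen 9: "000000000111"  (len 12)
gen 10: "00000000111"  (len 11)
gen 11: "0000000111"  (len 10)
gen 12: "000000111"  (len 9)
gen 13: "00000111"  (len 8)
gen 14: "0000111"  (len 7)
gen 15: "000111"  (len 6)
gen 16: "00111"  (len 5)
gen 17: "0111"  (len 4)
gen 18: "111"  (len 3)
gen 19: "11111"  (len 5)
gen 20: "111100"  (len 6)
gen 21: "111001000"  (len 9)
gen 22: "11001000000"  (len 11)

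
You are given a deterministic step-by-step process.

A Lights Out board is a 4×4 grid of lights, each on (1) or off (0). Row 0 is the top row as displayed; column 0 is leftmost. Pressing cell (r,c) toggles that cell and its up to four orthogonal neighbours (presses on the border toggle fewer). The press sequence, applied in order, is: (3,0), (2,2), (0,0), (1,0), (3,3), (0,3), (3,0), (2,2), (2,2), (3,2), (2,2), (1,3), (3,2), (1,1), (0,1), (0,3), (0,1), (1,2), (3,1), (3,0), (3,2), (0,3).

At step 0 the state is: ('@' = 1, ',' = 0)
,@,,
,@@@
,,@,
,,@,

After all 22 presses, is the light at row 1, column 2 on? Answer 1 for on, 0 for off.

t=0: ,@,,
,@@@
,,@,
,,@,
t=1: ,@,,
,@@@
@,@,
@@@,
t=2: ,@,,
,@,@
@@,@
@@,,
t=3: @,,,
@@,@
@@,@
@@,,
t=4: ,,,,
,,,@
,@,@
@@,,
t=5: ,,,,
,,,@
,@,,
@@@@
t=6: ,,@@
,,,,
,@,,
@@@@
t=7: ,,@@
,,,,
@@,,
,,@@
t=8: ,,@@
,,@,
@,@@
,,,@
t=9: ,,@@
,,,,
@@,,
,,@@
t=10: ,,@@
,,,,
@@@,
,@,,
t=11: ,,@@
,,@,
@,,@
,@@,
t=12: ,,@,
,,,@
@,,,
,@@,
t=13: ,,@,
,,,@
@,@,
,,,@
t=14: ,@@,
@@@@
@@@,
,,,@
t=15: @,,,
@,@@
@@@,
,,,@
t=16: @,@@
@,@,
@@@,
,,,@
t=17: ,@,@
@@@,
@@@,
,,,@
t=18: ,@@@
@,,@
@@,,
,,,@
t=19: ,@@@
@,,@
@,,,
@@@@
t=20: ,@@@
@,,@
,,,,
,,@@
t=21: ,@@@
@,,@
,,@,
,@,,
t=22: ,@,,
@,,,
,,@,
,@,,

0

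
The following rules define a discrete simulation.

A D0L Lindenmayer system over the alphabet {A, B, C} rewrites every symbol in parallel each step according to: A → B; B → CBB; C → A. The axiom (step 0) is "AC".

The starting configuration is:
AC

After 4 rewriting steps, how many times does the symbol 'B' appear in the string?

13

t=0: AC
t=1: BA
t=2: CBBB
t=3: ACBBCBBCBB
t=4: BACBBCBBACBBCBBACBBCBB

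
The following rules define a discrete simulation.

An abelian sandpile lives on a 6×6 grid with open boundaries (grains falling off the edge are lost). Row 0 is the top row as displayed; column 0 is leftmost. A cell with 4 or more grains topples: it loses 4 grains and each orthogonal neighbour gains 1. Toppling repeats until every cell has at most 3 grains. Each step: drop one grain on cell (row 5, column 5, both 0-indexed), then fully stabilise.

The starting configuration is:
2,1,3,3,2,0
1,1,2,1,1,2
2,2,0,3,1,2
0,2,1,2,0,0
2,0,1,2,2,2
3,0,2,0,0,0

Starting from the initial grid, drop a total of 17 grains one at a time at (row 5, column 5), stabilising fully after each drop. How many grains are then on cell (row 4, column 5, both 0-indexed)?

[0] 2,1,3,3,2,0
1,1,2,1,1,2
2,2,0,3,1,2
0,2,1,2,0,0
2,0,1,2,2,2
3,0,2,0,0,0
[1] 2,1,3,3,2,0
1,1,2,1,1,2
2,2,0,3,1,2
0,2,1,2,0,0
2,0,1,2,2,2
3,0,2,0,0,1
[2] 2,1,3,3,2,0
1,1,2,1,1,2
2,2,0,3,1,2
0,2,1,2,0,0
2,0,1,2,2,2
3,0,2,0,0,2
[3] 2,1,3,3,2,0
1,1,2,1,1,2
2,2,0,3,1,2
0,2,1,2,0,0
2,0,1,2,2,2
3,0,2,0,0,3
[4] 2,1,3,3,2,0
1,1,2,1,1,2
2,2,0,3,1,2
0,2,1,2,0,0
2,0,1,2,2,3
3,0,2,0,1,0
[5] 2,1,3,3,2,0
1,1,2,1,1,2
2,2,0,3,1,2
0,2,1,2,0,0
2,0,1,2,2,3
3,0,2,0,1,1
[6] 2,1,3,3,2,0
1,1,2,1,1,2
2,2,0,3,1,2
0,2,1,2,0,0
2,0,1,2,2,3
3,0,2,0,1,2
[7] 2,1,3,3,2,0
1,1,2,1,1,2
2,2,0,3,1,2
0,2,1,2,0,0
2,0,1,2,2,3
3,0,2,0,1,3
[8] 2,1,3,3,2,0
1,1,2,1,1,2
2,2,0,3,1,2
0,2,1,2,0,1
2,0,1,2,3,0
3,0,2,0,2,1
[9] 2,1,3,3,2,0
1,1,2,1,1,2
2,2,0,3,1,2
0,2,1,2,0,1
2,0,1,2,3,0
3,0,2,0,2,2
[10] 2,1,3,3,2,0
1,1,2,1,1,2
2,2,0,3,1,2
0,2,1,2,0,1
2,0,1,2,3,0
3,0,2,0,2,3
[11] 2,1,3,3,2,0
1,1,2,1,1,2
2,2,0,3,1,2
0,2,1,2,0,1
2,0,1,2,3,1
3,0,2,0,3,0
[12] 2,1,3,3,2,0
1,1,2,1,1,2
2,2,0,3,1,2
0,2,1,2,0,1
2,0,1,2,3,1
3,0,2,0,3,1
[13] 2,1,3,3,2,0
1,1,2,1,1,2
2,2,0,3,1,2
0,2,1,2,0,1
2,0,1,2,3,1
3,0,2,0,3,2
[14] 2,1,3,3,2,0
1,1,2,1,1,2
2,2,0,3,1,2
0,2,1,2,0,1
2,0,1,2,3,1
3,0,2,0,3,3
[15] 2,1,3,3,2,0
1,1,2,1,1,2
2,2,0,3,1,2
0,2,1,2,1,1
2,0,1,3,0,3
3,0,2,1,1,1
[16] 2,1,3,3,2,0
1,1,2,1,1,2
2,2,0,3,1,2
0,2,1,2,1,1
2,0,1,3,0,3
3,0,2,1,1,2
[17] 2,1,3,3,2,0
1,1,2,1,1,2
2,2,0,3,1,2
0,2,1,2,1,1
2,0,1,3,0,3
3,0,2,1,1,3

3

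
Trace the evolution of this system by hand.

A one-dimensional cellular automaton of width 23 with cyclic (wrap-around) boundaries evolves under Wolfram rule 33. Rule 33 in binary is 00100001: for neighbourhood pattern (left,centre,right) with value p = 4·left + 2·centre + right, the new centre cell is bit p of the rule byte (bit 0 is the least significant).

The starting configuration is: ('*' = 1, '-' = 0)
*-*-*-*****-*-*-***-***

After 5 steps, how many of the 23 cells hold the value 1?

k=0  *-*-*-*****-*-*-***-***
k=1  -*-*-*-----*-*-*---*---
k=2  --*-*--***--*-*--*---**
k=3  ---*---------*-----*---
k=4  **---*******---***---**
k=5  ---*---------*-----*---

3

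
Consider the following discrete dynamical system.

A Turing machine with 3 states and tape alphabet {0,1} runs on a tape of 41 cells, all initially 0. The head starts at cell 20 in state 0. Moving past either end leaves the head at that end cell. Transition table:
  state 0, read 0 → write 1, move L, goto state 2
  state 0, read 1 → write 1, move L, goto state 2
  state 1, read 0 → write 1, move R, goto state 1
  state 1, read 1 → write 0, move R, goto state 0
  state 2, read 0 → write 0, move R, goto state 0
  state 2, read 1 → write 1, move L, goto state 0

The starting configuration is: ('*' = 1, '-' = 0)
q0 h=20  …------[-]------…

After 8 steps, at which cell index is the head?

20

0) q0 h=20  …------[-]------…
1) q2 h=19  …------[-]*-----…
2) q0 h=20  …------[*]------…
3) q2 h=19  …------[-]*-----…
4) q0 h=20  …------[*]------…
5) q2 h=19  …------[-]*-----…
6) q0 h=20  …------[*]------…
7) q2 h=19  …------[-]*-----…
8) q0 h=20  …------[*]------…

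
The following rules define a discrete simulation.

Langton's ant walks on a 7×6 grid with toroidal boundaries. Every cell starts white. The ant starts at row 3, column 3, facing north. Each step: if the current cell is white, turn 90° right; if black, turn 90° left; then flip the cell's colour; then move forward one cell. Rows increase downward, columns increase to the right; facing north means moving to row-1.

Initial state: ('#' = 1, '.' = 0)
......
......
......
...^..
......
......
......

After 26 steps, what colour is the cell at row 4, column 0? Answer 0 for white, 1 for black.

t=0: ......
......
......
...^..
......
......
......
t=1: ......
......
......
...#>.
......
......
......
t=2: ......
......
......
...##.
....v.
......
......
t=3: ......
......
......
...##.
...<#.
......
......
t=4: ......
......
......
...^#.
...##.
......
......
t=5: ......
......
......
..<.#.
...##.
......
......
t=6: ......
......
..^...
..#.#.
...##.
......
......
t=7: ......
......
..#>..
..#.#.
...##.
......
......
t=8: ......
......
..##..
..#v#.
...##.
......
......
t=9: ......
......
..##..
..<##.
...##.
......
......
t=10: ......
......
..##..
...##.
..v##.
......
......
t=11: ......
......
..##..
...##.
.<###.
......
......
t=12: ......
......
..##..
.^.##.
.####.
......
......
t=13: ......
......
..##..
.#>##.
.####.
......
......
t=14: ......
......
..##..
.####.
.#v##.
......
......
t=15: ......
......
..##..
.####.
.#.>#.
......
......
t=16: ......
......
..##..
.##^#.
.#..#.
......
......
t=17: ......
......
..##..
.#<.#.
.#..#.
......
......
t=18: ......
......
..##..
.#..#.
.#v.#.
......
......
t=19: ......
......
..##..
.#..#.
.<#.#.
......
......
t=20: ......
......
..##..
.#..#.
..#.#.
.v....
......
t=21: ......
......
..##..
.#..#.
..#.#.
<#....
......
t=22: ......
......
..##..
.#..#.
^.#.#.
##....
......
t=23: ......
......
..##..
.#..#.
#>#.#.
##....
......
t=24: ......
......
..##..
.#..#.
###.#.
#v....
......
t=25: ......
......
..##..
.#..#.
###.#.
#.>...
......
t=26: ......
......
..##..
.#..#.
###.#.
#.#...
..v...

1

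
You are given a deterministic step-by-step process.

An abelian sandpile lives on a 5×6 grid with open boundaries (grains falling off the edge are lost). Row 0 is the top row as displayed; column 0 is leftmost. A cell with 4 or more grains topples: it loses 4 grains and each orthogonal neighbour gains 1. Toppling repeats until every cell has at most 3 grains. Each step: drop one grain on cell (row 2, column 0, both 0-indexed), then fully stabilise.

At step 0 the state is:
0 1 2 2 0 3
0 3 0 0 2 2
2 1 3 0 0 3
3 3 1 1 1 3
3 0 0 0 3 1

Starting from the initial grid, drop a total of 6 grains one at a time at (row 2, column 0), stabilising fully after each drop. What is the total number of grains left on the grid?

44

t=0: 0 1 2 2 0 3
0 3 0 0 2 2
2 1 3 0 0 3
3 3 1 1 1 3
3 0 0 0 3 1
t=1: 0 1 2 2 0 3
0 3 0 0 2 2
3 1 3 0 0 3
3 3 1 1 1 3
3 0 0 0 3 1
t=2: 0 1 2 2 0 3
1 3 0 0 2 2
1 3 3 0 0 3
2 0 2 1 1 3
0 2 0 0 3 1
t=3: 0 1 2 2 0 3
1 3 0 0 2 2
2 3 3 0 0 3
2 0 2 1 1 3
0 2 0 0 3 1
t=4: 0 1 2 2 0 3
1 3 0 0 2 2
3 3 3 0 0 3
2 0 2 1 1 3
0 2 0 0 3 1
t=5: 0 2 2 2 0 3
3 0 2 0 2 2
1 2 0 1 0 3
3 1 3 1 1 3
0 2 0 0 3 1
t=6: 0 2 2 2 0 3
3 0 2 0 2 2
2 2 0 1 0 3
3 1 3 1 1 3
0 2 0 0 3 1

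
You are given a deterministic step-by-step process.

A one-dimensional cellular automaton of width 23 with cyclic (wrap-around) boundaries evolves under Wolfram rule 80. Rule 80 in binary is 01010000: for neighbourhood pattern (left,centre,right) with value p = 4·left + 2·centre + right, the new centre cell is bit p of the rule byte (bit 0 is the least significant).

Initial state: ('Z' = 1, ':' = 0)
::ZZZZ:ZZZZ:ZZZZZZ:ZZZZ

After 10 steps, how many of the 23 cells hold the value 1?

gen 0: ::ZZZZ:ZZZZ:ZZZZZZ:ZZZZ
gen 1: Z::::Z::::Z::::::Z::::Z
gen 2: ZZ::::Z::::Z::::::Z::::
gen 3: :ZZ::::Z::::Z::::::Z:::
gen 4: ::ZZ::::Z::::Z::::::Z::
gen 5: :::ZZ::::Z::::Z::::::Z:
gen 6: ::::ZZ::::Z::::Z::::::Z
gen 7: Z::::ZZ::::Z::::Z::::::
gen 8: :Z::::ZZ::::Z::::Z:::::
gen 9: ::Z::::ZZ::::Z::::Z::::
gen 10: :::Z::::ZZ::::Z::::Z:::

5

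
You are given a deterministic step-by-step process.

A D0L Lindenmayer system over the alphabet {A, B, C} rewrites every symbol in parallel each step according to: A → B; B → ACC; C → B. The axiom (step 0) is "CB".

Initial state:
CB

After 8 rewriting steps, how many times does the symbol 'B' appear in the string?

t=0: CB
t=1: BACC
t=2: ACCBBB
t=3: BBBACCACCACC
t=4: ACCACCACCBBBBBBBBB
t=5: BBBBBBBBBACCACCACCACCACCACCACCACCACC
t=6: ACCACCACCACCACCACCACCACCACCBBBBBBBBBBBBBBBBBBBBBBBBBBB
t=7: BBBBBBBBBBBBBBBBBBBBBBBBBBBACCACCACCACCACCACCACCACCACCACCACCACCACCACCACCACCACCACCACCACCACCACCACCACCACCACCACC
t=8: ACCACCACCACCACCACCACCACCACCACCACCACCACCACCACCACCACCACCACCA…BBBBBBBBBBBBBBBBBBBBBBBBBBBBBBBBBBBBBBBBBBBBBBBBBBBBBBBBBB  (len 162)

81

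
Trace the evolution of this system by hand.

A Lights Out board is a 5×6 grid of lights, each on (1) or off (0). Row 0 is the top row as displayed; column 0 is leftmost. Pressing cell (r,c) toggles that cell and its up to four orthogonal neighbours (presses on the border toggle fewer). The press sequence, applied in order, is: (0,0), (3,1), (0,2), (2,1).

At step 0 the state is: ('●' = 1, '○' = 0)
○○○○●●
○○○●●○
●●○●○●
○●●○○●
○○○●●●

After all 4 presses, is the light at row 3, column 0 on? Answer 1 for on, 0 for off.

1

t=0: ○○○○●●
○○○●●○
●●○●○●
○●●○○●
○○○●●●
t=1: ●●○○●●
●○○●●○
●●○●○●
○●●○○●
○○○●●●
t=2: ●●○○●●
●○○●●○
●○○●○●
●○○○○●
○●○●●●
t=3: ●○●●●●
●○●●●○
●○○●○●
●○○○○●
○●○●●●
t=4: ●○●●●●
●●●●●○
○●●●○●
●●○○○●
○●○●●●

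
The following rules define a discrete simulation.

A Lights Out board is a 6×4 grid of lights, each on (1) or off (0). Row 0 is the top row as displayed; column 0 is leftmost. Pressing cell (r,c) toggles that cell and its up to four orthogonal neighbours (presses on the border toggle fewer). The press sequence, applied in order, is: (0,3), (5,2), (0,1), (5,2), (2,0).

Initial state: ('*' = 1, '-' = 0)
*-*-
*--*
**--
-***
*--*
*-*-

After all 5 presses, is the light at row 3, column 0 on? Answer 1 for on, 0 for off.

0) *-*-
*--*
**--
-***
*--*
*-*-
1) *--*
*---
**--
-***
*--*
*-*-
2) *--*
*---
**--
-***
*-**
**-*
3) -***
**--
**--
-***
*-**
**-*
4) -***
**--
**--
-***
*--*
*-*-
5) -***
-*--
----
****
*--*
*-*-

1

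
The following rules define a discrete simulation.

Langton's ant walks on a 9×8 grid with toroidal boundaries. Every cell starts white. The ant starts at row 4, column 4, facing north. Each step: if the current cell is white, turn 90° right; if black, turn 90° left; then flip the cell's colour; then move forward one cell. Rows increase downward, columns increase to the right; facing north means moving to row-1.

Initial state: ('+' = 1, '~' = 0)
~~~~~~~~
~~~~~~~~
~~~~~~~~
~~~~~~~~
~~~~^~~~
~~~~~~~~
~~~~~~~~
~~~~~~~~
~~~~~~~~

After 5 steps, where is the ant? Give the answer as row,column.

4,3

gen 0: ~~~~~~~~
~~~~~~~~
~~~~~~~~
~~~~~~~~
~~~~^~~~
~~~~~~~~
~~~~~~~~
~~~~~~~~
~~~~~~~~
gen 1: ~~~~~~~~
~~~~~~~~
~~~~~~~~
~~~~~~~~
~~~~+>~~
~~~~~~~~
~~~~~~~~
~~~~~~~~
~~~~~~~~
gen 2: ~~~~~~~~
~~~~~~~~
~~~~~~~~
~~~~~~~~
~~~~++~~
~~~~~v~~
~~~~~~~~
~~~~~~~~
~~~~~~~~
gen 3: ~~~~~~~~
~~~~~~~~
~~~~~~~~
~~~~~~~~
~~~~++~~
~~~~<+~~
~~~~~~~~
~~~~~~~~
~~~~~~~~
gen 4: ~~~~~~~~
~~~~~~~~
~~~~~~~~
~~~~~~~~
~~~~^+~~
~~~~++~~
~~~~~~~~
~~~~~~~~
~~~~~~~~
gen 5: ~~~~~~~~
~~~~~~~~
~~~~~~~~
~~~~~~~~
~~~<~+~~
~~~~++~~
~~~~~~~~
~~~~~~~~
~~~~~~~~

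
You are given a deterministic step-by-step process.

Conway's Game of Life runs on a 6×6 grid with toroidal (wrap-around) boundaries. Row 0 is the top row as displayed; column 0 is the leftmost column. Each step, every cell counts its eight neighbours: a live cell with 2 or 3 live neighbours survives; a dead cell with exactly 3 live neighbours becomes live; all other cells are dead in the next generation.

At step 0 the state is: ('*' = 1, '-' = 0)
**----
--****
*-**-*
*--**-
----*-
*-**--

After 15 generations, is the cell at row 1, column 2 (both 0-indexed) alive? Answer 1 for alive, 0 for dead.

0

0) **----
--****
*-**-*
*--**-
----*-
*-**--
1) *-----
------
*-----
***---
-**-*-
*-**-*
2) **---*
------
*-----
*-**-*
----*-
*-****
3) -***--
-*---*
**---*
**-***
------
--**--
4) **-**-
----**
------
-**-*-
**---*
-*-*--
5) **-*--
*--***
---***
-**--*
---***
---*--
6) **-*--
-*----
-*----
--*---
*--*-*
*--*-*
7) -*--**
-*----
-**---
***---
****-*
---*--
8) *-*-*-
-*----
------
-----*
---***
---*--
9) -***--
-*----
------
-----*
---*-*
--*---
10) -*-*--
-*----
------
----*-
----*-
-*--*-
11) **----
--*---
------
------
---***
--***-
12) -*----
-*----
------
----*-
--*--*
***---
13) ------
------
------
------
*-**-*
*-*---
14) ------
------
------
------
*-**-*
*-**-*
15) ------
------
------
------
*-**-*
*-**-*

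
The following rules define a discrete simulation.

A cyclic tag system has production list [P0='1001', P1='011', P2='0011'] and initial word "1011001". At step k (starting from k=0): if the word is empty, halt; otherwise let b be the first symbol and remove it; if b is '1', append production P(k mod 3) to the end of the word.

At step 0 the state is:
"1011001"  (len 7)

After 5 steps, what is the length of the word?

step 0: "1011001"  (len 7)
step 1: "0110011001"  (len 10)
step 2: "110011001"  (len 9)
step 3: "100110010011"  (len 12)
step 4: "001100100111001"  (len 15)
step 5: "01100100111001"  (len 14)

14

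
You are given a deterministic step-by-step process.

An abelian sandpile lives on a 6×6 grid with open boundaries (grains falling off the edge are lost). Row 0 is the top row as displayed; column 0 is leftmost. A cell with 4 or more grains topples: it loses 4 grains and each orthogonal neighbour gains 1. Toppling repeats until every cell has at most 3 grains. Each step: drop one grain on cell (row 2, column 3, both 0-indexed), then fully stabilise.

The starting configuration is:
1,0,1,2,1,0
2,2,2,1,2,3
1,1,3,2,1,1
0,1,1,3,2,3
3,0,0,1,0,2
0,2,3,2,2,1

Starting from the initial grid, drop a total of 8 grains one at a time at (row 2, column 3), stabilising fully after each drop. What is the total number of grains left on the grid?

step 0: 1,0,1,2,1,0
2,2,2,1,2,3
1,1,3,2,1,1
0,1,1,3,2,3
3,0,0,1,0,2
0,2,3,2,2,1
step 1: 1,0,1,2,1,0
2,2,2,1,2,3
1,1,3,3,1,1
0,1,1,3,2,3
3,0,0,1,0,2
0,2,3,2,2,1
step 2: 1,0,1,2,1,0
2,2,3,2,2,3
1,2,0,2,2,1
0,1,3,0,3,3
3,0,0,2,0,2
0,2,3,2,2,1
step 3: 1,0,1,2,1,0
2,2,3,2,2,3
1,2,0,3,2,1
0,1,3,0,3,3
3,0,0,2,0,2
0,2,3,2,2,1
step 4: 1,0,1,2,1,0
2,2,3,3,2,3
1,2,1,0,3,1
0,1,3,1,3,3
3,0,0,2,0,2
0,2,3,2,2,1
step 5: 1,0,1,2,1,0
2,2,3,3,2,3
1,2,1,1,3,1
0,1,3,1,3,3
3,0,0,2,0,2
0,2,3,2,2,1
step 6: 1,0,1,2,1,0
2,2,3,3,2,3
1,2,1,2,3,1
0,1,3,1,3,3
3,0,0,2,0,2
0,2,3,2,2,1
step 7: 1,0,1,2,1,0
2,2,3,3,2,3
1,2,1,3,3,1
0,1,3,1,3,3
3,0,0,2,0,2
0,2,3,2,2,1
step 8: 1,0,2,3,2,1
2,3,0,2,1,1
1,2,3,2,3,0
0,1,3,3,1,1
3,0,0,2,1,3
0,2,3,2,2,1

57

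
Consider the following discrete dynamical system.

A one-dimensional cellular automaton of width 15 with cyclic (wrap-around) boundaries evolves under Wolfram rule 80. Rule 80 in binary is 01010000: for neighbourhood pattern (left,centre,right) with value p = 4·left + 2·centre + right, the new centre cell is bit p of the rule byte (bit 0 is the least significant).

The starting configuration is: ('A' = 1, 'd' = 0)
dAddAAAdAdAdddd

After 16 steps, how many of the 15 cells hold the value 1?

0) dAddAAAdAdAdddd
1) ddAdddAddddAddd
2) dddAdddAddddAdd
3) ddddAdddAddddAd
4) dddddAdddAddddA
5) AdddddAdddAdddd
6) dAdddddAdddAddd
7) ddAdddddAdddAdd
8) dddAdddddAdddAd
9) ddddAdddddAdddA
10) AddddAdddddAddd
11) dAddddAdddddAdd
12) ddAddddAdddddAd
13) dddAddddAdddddA
14) AdddAddddAddddd
15) dAdddAddddAdddd
16) ddAdddAddddAddd

3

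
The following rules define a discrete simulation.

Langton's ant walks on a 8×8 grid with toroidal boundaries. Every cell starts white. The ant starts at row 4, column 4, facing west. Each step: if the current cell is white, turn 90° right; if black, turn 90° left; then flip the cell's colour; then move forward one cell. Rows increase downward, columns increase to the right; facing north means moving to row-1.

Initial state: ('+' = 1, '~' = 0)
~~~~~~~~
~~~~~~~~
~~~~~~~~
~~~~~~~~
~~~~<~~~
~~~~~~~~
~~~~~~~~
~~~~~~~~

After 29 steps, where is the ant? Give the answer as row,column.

5,6

k=0  ~~~~~~~~
~~~~~~~~
~~~~~~~~
~~~~~~~~
~~~~<~~~
~~~~~~~~
~~~~~~~~
~~~~~~~~
k=1  ~~~~~~~~
~~~~~~~~
~~~~~~~~
~~~~^~~~
~~~~+~~~
~~~~~~~~
~~~~~~~~
~~~~~~~~
k=2  ~~~~~~~~
~~~~~~~~
~~~~~~~~
~~~~+>~~
~~~~+~~~
~~~~~~~~
~~~~~~~~
~~~~~~~~
k=3  ~~~~~~~~
~~~~~~~~
~~~~~~~~
~~~~++~~
~~~~+v~~
~~~~~~~~
~~~~~~~~
~~~~~~~~
k=4  ~~~~~~~~
~~~~~~~~
~~~~~~~~
~~~~++~~
~~~~<+~~
~~~~~~~~
~~~~~~~~
~~~~~~~~
k=5  ~~~~~~~~
~~~~~~~~
~~~~~~~~
~~~~++~~
~~~~~+~~
~~~~v~~~
~~~~~~~~
~~~~~~~~
k=6  ~~~~~~~~
~~~~~~~~
~~~~~~~~
~~~~++~~
~~~~~+~~
~~~<+~~~
~~~~~~~~
~~~~~~~~
k=7  ~~~~~~~~
~~~~~~~~
~~~~~~~~
~~~~++~~
~~~^~+~~
~~~++~~~
~~~~~~~~
~~~~~~~~
k=8  ~~~~~~~~
~~~~~~~~
~~~~~~~~
~~~~++~~
~~~+>+~~
~~~++~~~
~~~~~~~~
~~~~~~~~
k=9  ~~~~~~~~
~~~~~~~~
~~~~~~~~
~~~~++~~
~~~+++~~
~~~+v~~~
~~~~~~~~
~~~~~~~~
k=10  ~~~~~~~~
~~~~~~~~
~~~~~~~~
~~~~++~~
~~~+++~~
~~~+~>~~
~~~~~~~~
~~~~~~~~
k=11  ~~~~~~~~
~~~~~~~~
~~~~~~~~
~~~~++~~
~~~+++~~
~~~+~+~~
~~~~~v~~
~~~~~~~~
k=12  ~~~~~~~~
~~~~~~~~
~~~~~~~~
~~~~++~~
~~~+++~~
~~~+~+~~
~~~~<+~~
~~~~~~~~
k=13  ~~~~~~~~
~~~~~~~~
~~~~~~~~
~~~~++~~
~~~+++~~
~~~+^+~~
~~~~++~~
~~~~~~~~
k=14  ~~~~~~~~
~~~~~~~~
~~~~~~~~
~~~~++~~
~~~+++~~
~~~++>~~
~~~~++~~
~~~~~~~~
k=15  ~~~~~~~~
~~~~~~~~
~~~~~~~~
~~~~++~~
~~~++^~~
~~~++~~~
~~~~++~~
~~~~~~~~
k=16  ~~~~~~~~
~~~~~~~~
~~~~~~~~
~~~~++~~
~~~+<~~~
~~~++~~~
~~~~++~~
~~~~~~~~
k=17  ~~~~~~~~
~~~~~~~~
~~~~~~~~
~~~~++~~
~~~+~~~~
~~~+v~~~
~~~~++~~
~~~~~~~~
k=18  ~~~~~~~~
~~~~~~~~
~~~~~~~~
~~~~++~~
~~~+~~~~
~~~+~>~~
~~~~++~~
~~~~~~~~
k=19  ~~~~~~~~
~~~~~~~~
~~~~~~~~
~~~~++~~
~~~+~~~~
~~~+~+~~
~~~~+v~~
~~~~~~~~
k=20  ~~~~~~~~
~~~~~~~~
~~~~~~~~
~~~~++~~
~~~+~~~~
~~~+~+~~
~~~~+~>~
~~~~~~~~
k=21  ~~~~~~~~
~~~~~~~~
~~~~~~~~
~~~~++~~
~~~+~~~~
~~~+~+~~
~~~~+~+~
~~~~~~v~
k=22  ~~~~~~~~
~~~~~~~~
~~~~~~~~
~~~~++~~
~~~+~~~~
~~~+~+~~
~~~~+~+~
~~~~~<+~
k=23  ~~~~~~~~
~~~~~~~~
~~~~~~~~
~~~~++~~
~~~+~~~~
~~~+~+~~
~~~~+^+~
~~~~~++~
k=24  ~~~~~~~~
~~~~~~~~
~~~~~~~~
~~~~++~~
~~~+~~~~
~~~+~+~~
~~~~++>~
~~~~~++~
k=25  ~~~~~~~~
~~~~~~~~
~~~~~~~~
~~~~++~~
~~~+~~~~
~~~+~+^~
~~~~++~~
~~~~~++~
k=26  ~~~~~~~~
~~~~~~~~
~~~~~~~~
~~~~++~~
~~~+~~~~
~~~+~++>
~~~~++~~
~~~~~++~
k=27  ~~~~~~~~
~~~~~~~~
~~~~~~~~
~~~~++~~
~~~+~~~~
~~~+~+++
~~~~++~v
~~~~~++~
k=28  ~~~~~~~~
~~~~~~~~
~~~~~~~~
~~~~++~~
~~~+~~~~
~~~+~+++
~~~~++<+
~~~~~++~
k=29  ~~~~~~~~
~~~~~~~~
~~~~~~~~
~~~~++~~
~~~+~~~~
~~~+~+^+
~~~~++++
~~~~~++~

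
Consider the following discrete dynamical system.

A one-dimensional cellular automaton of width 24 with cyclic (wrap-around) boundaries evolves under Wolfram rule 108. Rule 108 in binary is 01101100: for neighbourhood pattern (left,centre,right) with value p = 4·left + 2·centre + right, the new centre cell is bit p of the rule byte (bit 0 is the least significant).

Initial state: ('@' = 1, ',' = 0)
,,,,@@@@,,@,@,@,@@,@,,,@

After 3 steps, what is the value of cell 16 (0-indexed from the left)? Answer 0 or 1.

gen 0: ,,,,@@@@,,@,@,@,@@,@,,,@
gen 1: ,,,,@,,@,,@@@@@@@@@@,,,@
gen 2: ,,,,@,,@,,@,,,,,,,,@,,,@
gen 3: ,,,,@,,@,,@,,,,,,,,@,,,@

0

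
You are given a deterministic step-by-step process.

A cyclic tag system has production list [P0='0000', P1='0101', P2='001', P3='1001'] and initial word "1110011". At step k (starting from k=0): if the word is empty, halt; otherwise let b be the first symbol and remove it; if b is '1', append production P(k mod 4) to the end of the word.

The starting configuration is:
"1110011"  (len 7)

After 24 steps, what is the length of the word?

gen 0: "1110011"  (len 7)
gen 1: "1100110000"  (len 10)
gen 2: "1001100000101"  (len 13)
gen 3: "001100000101001"  (len 15)
gen 4: "01100000101001"  (len 14)
gen 5: "1100000101001"  (len 13)
gen 6: "1000001010010101"  (len 16)
gen 7: "000001010010101001"  (len 18)
gen 8: "00001010010101001"  (len 17)
gen 9: "0001010010101001"  (len 16)
gen 10: "001010010101001"  (len 15)
gen 11: "01010010101001"  (len 14)
gen 12: "1010010101001"  (len 13)
gen 13: "0100101010010000"  (len 16)
gen 14: "100101010010000"  (len 15)
gen 15: "00101010010000001"  (len 17)
gen 16: "0101010010000001"  (len 16)
gen 17: "101010010000001"  (len 15)
gen 18: "010100100000010101"  (len 18)
gen 19: "10100100000010101"  (len 17)
gen 20: "01001000000101011001"  (len 20)
gen 21: "1001000000101011001"  (len 19)
gen 22: "0010000001010110010101"  (len 22)
gen 23: "010000001010110010101"  (len 21)
gen 24: "10000001010110010101"  (len 20)

20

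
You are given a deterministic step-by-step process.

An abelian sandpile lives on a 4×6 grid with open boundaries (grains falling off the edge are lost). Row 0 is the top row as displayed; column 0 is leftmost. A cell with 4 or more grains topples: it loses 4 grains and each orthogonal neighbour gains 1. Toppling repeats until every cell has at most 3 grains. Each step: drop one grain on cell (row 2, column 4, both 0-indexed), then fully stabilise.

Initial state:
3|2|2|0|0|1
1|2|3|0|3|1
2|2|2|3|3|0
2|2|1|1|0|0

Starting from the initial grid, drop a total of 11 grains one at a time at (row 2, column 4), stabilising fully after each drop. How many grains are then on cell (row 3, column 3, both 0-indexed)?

3

t=0: 3|2|2|0|0|1
1|2|3|0|3|1
2|2|2|3|3|0
2|2|1|1|0|0
t=1: 3|2|2|0|1|1
1|2|3|2|0|2
2|2|3|0|2|1
2|2|1|2|1|0
t=2: 3|2|2|0|1|1
1|2|3|2|0|2
2|2|3|0|3|1
2|2|1|2|1|0
t=3: 3|2|2|0|1|1
1|2|3|2|1|2
2|2|3|1|0|2
2|2|1|2|2|0
t=4: 3|2|2|0|1|1
1|2|3|2|1|2
2|2|3|1|1|2
2|2|1|2|2|0
t=5: 3|2|2|0|1|1
1|2|3|2|1|2
2|2|3|1|2|2
2|2|1|2|2|0
t=6: 3|2|2|0|1|1
1|2|3|2|1|2
2|2|3|1|3|2
2|2|1|2|2|0
t=7: 3|2|2|0|1|1
1|2|3|2|2|2
2|2|3|2|0|3
2|2|1|2|3|0
t=8: 3|2|2|0|1|1
1|2|3|2|2|2
2|2|3|2|1|3
2|2|1|2|3|0
t=9: 3|2|2|0|1|1
1|2|3|2|2|2
2|2|3|2|2|3
2|2|1|2|3|0
t=10: 3|2|2|0|1|1
1|2|3|2|2|2
2|2|3|2|3|3
2|2|1|2|3|0
t=11: 3|2|2|0|1|1
1|2|3|2|3|3
2|2|3|3|2|0
2|2|1|3|0|2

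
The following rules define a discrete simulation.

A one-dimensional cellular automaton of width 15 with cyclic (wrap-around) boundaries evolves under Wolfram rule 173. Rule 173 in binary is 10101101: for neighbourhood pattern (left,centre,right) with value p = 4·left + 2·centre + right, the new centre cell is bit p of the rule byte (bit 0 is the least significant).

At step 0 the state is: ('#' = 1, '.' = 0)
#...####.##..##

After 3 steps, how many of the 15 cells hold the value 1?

9

t=0: #...####.##..##
t=1: ..#.###.##...##
t=2: ..####.##..#.#.
t=3: #.###.##...###.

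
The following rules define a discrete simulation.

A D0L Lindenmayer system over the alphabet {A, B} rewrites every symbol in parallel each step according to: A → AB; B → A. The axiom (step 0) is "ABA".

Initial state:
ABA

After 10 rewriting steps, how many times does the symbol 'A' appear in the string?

0) ABA
1) ABAAB
2) ABAABABA
3) ABAABABAABAAB
4) ABAABABAABAABABAABABA
5) ABAABABAABAABABAABABAABAABABAABAAB
6) ABAABABAABAABABAABABAABAABABAABAABABAABABAABAABABAABABA
7) ABAABABAABAABABAABABAABAABABAABAABABAABABAABAABABAABABAABAABABAABAABABAABABAABAABABAABAAB
8) ABAABABAABAABABAABABAABAABABAABAABABAABABAABAABABAABABAABA…AABABAABABAABAABABAABABAABAABABAABAABABAABABAABAABABAABABA  (len 144)
9) ABAABABAABAABABAABABAABAABABAABAABABAABABAABAABABAABABAABA…AABABAABABAABAABABAABABAABAABABAABAABABAABABAABAABABAABAAB  (len 233)
10) ABAABABAABAABABAABABAABAABABAABAABABAABABAABAABABAABABAABA…AABABAABABAABAABABAABABAABAABABAABAABABAABABAABAABABAABABA  (len 377)

233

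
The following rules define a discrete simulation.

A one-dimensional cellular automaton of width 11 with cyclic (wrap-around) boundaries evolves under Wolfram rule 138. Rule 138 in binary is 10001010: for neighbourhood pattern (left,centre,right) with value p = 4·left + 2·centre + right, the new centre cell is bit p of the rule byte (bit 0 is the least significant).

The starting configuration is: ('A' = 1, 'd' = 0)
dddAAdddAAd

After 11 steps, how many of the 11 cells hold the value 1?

4

step 0: dddAAdddAAd
step 1: ddAAdddAAdd
step 2: dAAdddAAddd
step 3: AAdddAAdddd
step 4: AdddAAddddA
step 5: dddAAddddAA
step 6: ddAAddddAAd
step 7: dAAddddAAdd
step 8: AAddddAAddd
step 9: AddddAAdddA
step 10: ddddAAdddAA
step 11: dddAAdddAAd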